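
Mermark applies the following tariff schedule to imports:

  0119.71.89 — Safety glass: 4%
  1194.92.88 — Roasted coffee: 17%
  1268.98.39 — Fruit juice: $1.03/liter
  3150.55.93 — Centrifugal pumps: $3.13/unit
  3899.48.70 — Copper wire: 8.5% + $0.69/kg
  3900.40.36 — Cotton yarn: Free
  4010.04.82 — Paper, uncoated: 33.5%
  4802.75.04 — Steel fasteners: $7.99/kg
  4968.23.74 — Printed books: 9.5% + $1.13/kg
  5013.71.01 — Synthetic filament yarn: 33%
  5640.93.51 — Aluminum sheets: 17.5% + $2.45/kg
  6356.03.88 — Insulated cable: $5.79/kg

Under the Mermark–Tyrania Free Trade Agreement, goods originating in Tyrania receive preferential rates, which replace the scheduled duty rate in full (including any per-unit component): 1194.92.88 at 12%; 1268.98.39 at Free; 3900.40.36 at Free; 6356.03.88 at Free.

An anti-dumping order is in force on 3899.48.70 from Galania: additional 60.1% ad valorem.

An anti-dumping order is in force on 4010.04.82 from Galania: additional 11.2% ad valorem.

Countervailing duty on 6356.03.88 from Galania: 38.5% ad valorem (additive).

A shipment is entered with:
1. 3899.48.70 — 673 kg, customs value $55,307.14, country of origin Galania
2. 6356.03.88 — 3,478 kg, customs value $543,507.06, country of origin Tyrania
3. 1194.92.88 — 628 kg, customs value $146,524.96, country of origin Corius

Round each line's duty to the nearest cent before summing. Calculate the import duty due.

Line 1 (3899.48.70, Galania, 673 kg, $55,307.14):
Base rate for 3899.48.70 is 8.5% + $0.69/kg.
Additional duty on 3899.48.70 from Galania: +60.1%. Applied ad valorem rate: 8.5% + 60.1% = 68.6%.
Duty = $55,307.14 × 68.6% + 673 × $0.69 = $38,405.07.
Line 2 (6356.03.88, Tyrania, 3,478 kg, $543,507.06):
Base rate for 6356.03.88 is $5.79/kg.
Origin Tyrania qualifies under the Mermark–Tyrania agreement and 6356.03.88 is covered: preferential rate Free applies instead.
The additional-duty order on 6356.03.88 targets Galania, not Tyrania; it does not apply.
Duty = $543,507.06 × 0% = $0.00.
Line 3 (1194.92.88, Corius, 628 kg, $146,524.96):
Base rate for 1194.92.88 is 17%.
1194.92.88 has an FTA preferential rate, but origin Corius is not Tyrania; base rate stands.
Duty = $146,524.96 × 17% = $24,909.24.
Total = $38,405.07 + $0.00 + $24,909.24 = $63,314.31.

$63,314.31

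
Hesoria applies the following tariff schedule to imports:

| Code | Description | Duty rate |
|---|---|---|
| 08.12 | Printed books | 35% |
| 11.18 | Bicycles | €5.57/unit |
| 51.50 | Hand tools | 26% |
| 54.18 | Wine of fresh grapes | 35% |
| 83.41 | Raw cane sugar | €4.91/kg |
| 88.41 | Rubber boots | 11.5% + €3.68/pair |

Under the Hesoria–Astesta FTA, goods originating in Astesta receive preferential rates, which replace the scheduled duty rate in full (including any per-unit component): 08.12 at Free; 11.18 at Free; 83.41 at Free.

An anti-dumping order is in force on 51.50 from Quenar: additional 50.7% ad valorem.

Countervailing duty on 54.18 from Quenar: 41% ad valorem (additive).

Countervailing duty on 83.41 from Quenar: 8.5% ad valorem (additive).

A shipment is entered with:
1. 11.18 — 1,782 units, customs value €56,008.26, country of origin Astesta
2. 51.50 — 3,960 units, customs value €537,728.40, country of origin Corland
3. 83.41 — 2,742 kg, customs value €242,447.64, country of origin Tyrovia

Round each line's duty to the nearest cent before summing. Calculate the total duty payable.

Line 1 (11.18, Astesta, 1,782 units, €56,008.26):
Base rate for 11.18 is €5.57/unit.
Origin Astesta qualifies under the Hesoria–Astesta agreement and 11.18 is covered: preferential rate Free applies instead.
Duty = €56,008.26 × 0% = €0.00.
Line 2 (51.50, Corland, 3,960 units, €537,728.40):
Base rate for 51.50 is 26%.
The additional-duty order on 51.50 targets Quenar, not Corland; it does not apply.
Duty = €537,728.40 × 26% = €139,809.38.
Line 3 (83.41, Tyrovia, 2,742 kg, €242,447.64):
Base rate for 83.41 is €4.91/kg.
83.41 has an FTA preferential rate, but origin Tyrovia is not Astesta; base rate stands.
The additional-duty order on 83.41 targets Quenar, not Tyrovia; it does not apply.
Duty = 2,742 × €4.91 = €13,463.22.
Total = €0.00 + €139,809.38 + €13,463.22 = €153,272.60.

€153,272.60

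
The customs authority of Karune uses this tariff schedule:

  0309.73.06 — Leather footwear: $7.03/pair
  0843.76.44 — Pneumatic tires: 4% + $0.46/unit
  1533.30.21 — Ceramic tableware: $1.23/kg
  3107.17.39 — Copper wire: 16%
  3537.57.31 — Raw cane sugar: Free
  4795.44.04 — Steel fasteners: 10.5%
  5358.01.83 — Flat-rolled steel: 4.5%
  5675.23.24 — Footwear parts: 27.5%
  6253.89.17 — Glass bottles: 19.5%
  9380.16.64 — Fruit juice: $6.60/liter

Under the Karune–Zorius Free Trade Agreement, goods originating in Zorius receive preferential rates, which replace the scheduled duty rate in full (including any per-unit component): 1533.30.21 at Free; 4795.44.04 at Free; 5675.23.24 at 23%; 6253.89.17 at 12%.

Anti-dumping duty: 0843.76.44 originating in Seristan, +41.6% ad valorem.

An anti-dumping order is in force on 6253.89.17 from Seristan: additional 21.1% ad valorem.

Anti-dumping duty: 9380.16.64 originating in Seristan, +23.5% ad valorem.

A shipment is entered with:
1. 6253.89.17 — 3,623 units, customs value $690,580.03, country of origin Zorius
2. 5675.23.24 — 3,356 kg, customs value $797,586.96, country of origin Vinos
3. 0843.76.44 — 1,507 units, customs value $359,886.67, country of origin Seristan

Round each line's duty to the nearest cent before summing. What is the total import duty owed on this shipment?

Line 1 (6253.89.17, Zorius, 3,623 units, $690,580.03):
Base rate for 6253.89.17 is 19.5%.
Origin Zorius qualifies under the Karune–Zorius agreement and 6253.89.17 is covered: preferential rate 12% applies instead.
The additional-duty order on 6253.89.17 targets Seristan, not Zorius; it does not apply.
Duty = $690,580.03 × 12% = $82,869.60.
Line 2 (5675.23.24, Vinos, 3,356 kg, $797,586.96):
Base rate for 5675.23.24 is 27.5%.
5675.23.24 has an FTA preferential rate, but origin Vinos is not Zorius; base rate stands.
Duty = $797,586.96 × 27.5% = $219,336.41.
Line 3 (0843.76.44, Seristan, 1,507 units, $359,886.67):
Base rate for 0843.76.44 is 4% + $0.46/unit.
Additional duty on 0843.76.44 from Seristan: +41.6%. Applied ad valorem rate: 4% + 41.6% = 45.6%.
Duty = $359,886.67 × 45.6% + 1,507 × $0.46 = $164,801.54.
Total = $82,869.60 + $219,336.41 + $164,801.54 = $467,007.55.

$467,007.55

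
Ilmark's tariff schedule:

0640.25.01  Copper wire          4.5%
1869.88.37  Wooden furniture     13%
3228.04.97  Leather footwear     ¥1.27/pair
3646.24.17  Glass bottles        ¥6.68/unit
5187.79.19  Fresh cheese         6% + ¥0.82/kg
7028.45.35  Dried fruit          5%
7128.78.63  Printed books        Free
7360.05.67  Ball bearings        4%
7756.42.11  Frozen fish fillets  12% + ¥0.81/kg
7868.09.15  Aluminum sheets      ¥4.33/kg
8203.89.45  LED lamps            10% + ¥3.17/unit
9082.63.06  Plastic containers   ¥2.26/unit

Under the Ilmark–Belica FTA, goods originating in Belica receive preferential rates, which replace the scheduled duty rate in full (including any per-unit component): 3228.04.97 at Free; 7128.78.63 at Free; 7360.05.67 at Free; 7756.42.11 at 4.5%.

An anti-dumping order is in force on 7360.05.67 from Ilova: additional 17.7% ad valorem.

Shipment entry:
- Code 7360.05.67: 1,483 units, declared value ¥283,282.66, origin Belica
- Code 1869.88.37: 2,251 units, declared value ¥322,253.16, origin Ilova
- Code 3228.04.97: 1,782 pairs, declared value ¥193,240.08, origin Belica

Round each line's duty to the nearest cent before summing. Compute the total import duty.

Line 1 (7360.05.67, Belica, 1,483 units, ¥283,282.66):
Base rate for 7360.05.67 is 4%.
Origin Belica qualifies under the Ilmark–Belica agreement and 7360.05.67 is covered: preferential rate Free applies instead.
The additional-duty order on 7360.05.67 targets Ilova, not Belica; it does not apply.
Duty = ¥283,282.66 × 0% = ¥0.00.
Line 2 (1869.88.37, Ilova, 2,251 units, ¥322,253.16):
Base rate for 1869.88.37 is 13%.
Duty = ¥322,253.16 × 13% = ¥41,892.91.
Line 3 (3228.04.97, Belica, 1,782 pairs, ¥193,240.08):
Base rate for 3228.04.97 is ¥1.27/pair.
Origin Belica qualifies under the Ilmark–Belica agreement and 3228.04.97 is covered: preferential rate Free applies instead.
Duty = ¥193,240.08 × 0% = ¥0.00.
Total = ¥0.00 + ¥41,892.91 + ¥0.00 = ¥41,892.91.

¥41,892.91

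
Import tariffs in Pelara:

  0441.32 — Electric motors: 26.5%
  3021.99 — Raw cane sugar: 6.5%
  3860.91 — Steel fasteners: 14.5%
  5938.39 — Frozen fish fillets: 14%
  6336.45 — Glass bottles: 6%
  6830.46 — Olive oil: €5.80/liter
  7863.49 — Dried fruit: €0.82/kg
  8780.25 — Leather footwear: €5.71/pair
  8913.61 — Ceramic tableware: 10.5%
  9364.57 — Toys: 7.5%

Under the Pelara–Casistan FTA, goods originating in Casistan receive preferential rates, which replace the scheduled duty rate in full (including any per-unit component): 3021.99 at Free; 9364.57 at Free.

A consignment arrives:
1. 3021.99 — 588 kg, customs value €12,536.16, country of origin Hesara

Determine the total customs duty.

€814.85

Line 1 (3021.99, Hesara, 588 kg, €12,536.16):
Base rate for 3021.99 is 6.5%.
3021.99 has an FTA preferential rate, but origin Hesara is not Casistan; base rate stands.
Duty = €12,536.16 × 6.5% = €814.85.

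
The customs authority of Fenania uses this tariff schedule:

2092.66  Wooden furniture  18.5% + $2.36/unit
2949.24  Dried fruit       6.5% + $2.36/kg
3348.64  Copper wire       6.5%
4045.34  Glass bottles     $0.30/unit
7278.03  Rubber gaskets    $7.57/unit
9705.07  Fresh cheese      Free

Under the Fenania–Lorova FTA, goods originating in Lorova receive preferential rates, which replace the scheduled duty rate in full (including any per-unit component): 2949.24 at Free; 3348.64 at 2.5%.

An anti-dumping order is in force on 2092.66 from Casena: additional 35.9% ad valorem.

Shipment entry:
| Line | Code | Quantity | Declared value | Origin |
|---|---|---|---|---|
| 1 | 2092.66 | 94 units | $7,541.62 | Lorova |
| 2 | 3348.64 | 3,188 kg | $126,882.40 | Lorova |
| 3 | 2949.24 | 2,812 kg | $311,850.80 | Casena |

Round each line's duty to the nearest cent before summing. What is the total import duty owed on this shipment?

Line 1 (2092.66, Lorova, 94 units, $7,541.62):
Base rate for 2092.66 is 18.5% + $2.36/unit.
Origin Lorova is the FTA partner but 2092.66 is not on the preference list; base rate stands.
The additional-duty order on 2092.66 targets Casena, not Lorova; it does not apply.
Duty = $7,541.62 × 18.5% + 94 × $2.36 = $1,617.04.
Line 2 (3348.64, Lorova, 3,188 kg, $126,882.40):
Base rate for 3348.64 is 6.5%.
Origin Lorova qualifies under the Fenania–Lorova agreement and 3348.64 is covered: preferential rate 2.5% applies instead.
Duty = $126,882.40 × 2.5% = $3,172.06.
Line 3 (2949.24, Casena, 2,812 kg, $311,850.80):
Base rate for 2949.24 is 6.5% + $2.36/kg.
2949.24 has an FTA preferential rate, but origin Casena is not Lorova; base rate stands.
Duty = $311,850.80 × 6.5% + 2,812 × $2.36 = $26,906.62.
Total = $1,617.04 + $3,172.06 + $26,906.62 = $31,695.72.

$31,695.72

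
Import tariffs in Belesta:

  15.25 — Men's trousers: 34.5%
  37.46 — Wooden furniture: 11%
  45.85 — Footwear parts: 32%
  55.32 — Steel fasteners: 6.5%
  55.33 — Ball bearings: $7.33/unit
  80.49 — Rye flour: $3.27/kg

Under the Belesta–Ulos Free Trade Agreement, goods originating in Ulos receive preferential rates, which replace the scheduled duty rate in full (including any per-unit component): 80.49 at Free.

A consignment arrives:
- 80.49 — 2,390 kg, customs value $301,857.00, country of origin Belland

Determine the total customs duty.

Line 1 (80.49, Belland, 2,390 kg, $301,857.00):
Base rate for 80.49 is $3.27/kg.
80.49 has an FTA preferential rate, but origin Belland is not Ulos; base rate stands.
Duty = 2,390 × $3.27 = $7,815.30.

$7,815.30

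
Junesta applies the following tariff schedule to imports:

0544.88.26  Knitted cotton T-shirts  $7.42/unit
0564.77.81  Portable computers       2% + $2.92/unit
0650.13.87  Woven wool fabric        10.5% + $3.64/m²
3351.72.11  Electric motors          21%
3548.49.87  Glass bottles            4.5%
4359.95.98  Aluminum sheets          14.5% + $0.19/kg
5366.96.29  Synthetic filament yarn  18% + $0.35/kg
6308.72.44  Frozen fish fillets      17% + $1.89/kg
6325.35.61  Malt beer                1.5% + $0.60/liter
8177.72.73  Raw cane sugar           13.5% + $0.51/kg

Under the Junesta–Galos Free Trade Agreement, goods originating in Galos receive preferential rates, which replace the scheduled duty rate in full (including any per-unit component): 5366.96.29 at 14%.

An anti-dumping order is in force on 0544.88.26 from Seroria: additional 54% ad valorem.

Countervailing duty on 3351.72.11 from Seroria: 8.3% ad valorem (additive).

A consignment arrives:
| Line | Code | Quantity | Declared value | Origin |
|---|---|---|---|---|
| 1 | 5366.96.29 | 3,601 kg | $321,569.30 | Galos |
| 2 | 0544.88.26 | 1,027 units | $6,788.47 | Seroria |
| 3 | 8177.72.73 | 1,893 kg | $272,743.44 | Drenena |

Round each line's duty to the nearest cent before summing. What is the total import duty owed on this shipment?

Line 1 (5366.96.29, Galos, 3,601 kg, $321,569.30):
Base rate for 5366.96.29 is 18% + $0.35/kg.
Origin Galos qualifies under the Junesta–Galos agreement and 5366.96.29 is covered: preferential rate 14% applies instead.
Duty = $321,569.30 × 14% = $45,019.70.
Line 2 (0544.88.26, Seroria, 1,027 units, $6,788.47):
Base rate for 0544.88.26 is $7.42/unit.
Additional duty on 0544.88.26 from Seroria: +54% ad valorem. Applied ad valorem rate = 54%.
Duty = $6,788.47 × 54% + 1,027 × $7.42 = $11,286.11.
Line 3 (8177.72.73, Drenena, 1,893 kg, $272,743.44):
Base rate for 8177.72.73 is 13.5% + $0.51/kg.
Duty = $272,743.44 × 13.5% + 1,893 × $0.51 = $37,785.79.
Total = $45,019.70 + $11,286.11 + $37,785.79 = $94,091.60.

$94,091.60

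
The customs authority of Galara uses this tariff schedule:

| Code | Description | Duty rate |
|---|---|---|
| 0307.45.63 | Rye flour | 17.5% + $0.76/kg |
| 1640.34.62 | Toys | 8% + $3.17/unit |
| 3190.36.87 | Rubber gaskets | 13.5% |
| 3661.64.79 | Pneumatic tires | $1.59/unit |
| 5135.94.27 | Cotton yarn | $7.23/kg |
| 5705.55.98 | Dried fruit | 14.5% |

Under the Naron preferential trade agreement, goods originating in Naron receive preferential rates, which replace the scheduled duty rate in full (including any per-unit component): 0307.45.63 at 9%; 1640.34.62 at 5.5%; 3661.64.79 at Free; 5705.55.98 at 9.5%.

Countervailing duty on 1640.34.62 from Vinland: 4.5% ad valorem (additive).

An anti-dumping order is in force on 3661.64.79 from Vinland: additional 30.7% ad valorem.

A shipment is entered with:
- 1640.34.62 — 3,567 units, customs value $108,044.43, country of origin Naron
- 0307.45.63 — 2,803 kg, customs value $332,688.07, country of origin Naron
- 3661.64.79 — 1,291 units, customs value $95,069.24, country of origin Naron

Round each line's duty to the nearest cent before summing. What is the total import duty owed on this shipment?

Line 1 (1640.34.62, Naron, 3,567 units, $108,044.43):
Base rate for 1640.34.62 is 8% + $3.17/unit.
Origin Naron qualifies under the Galara–Naron agreement and 1640.34.62 is covered: preferential rate 5.5% applies instead.
The additional-duty order on 1640.34.62 targets Vinland, not Naron; it does not apply.
Duty = $108,044.43 × 5.5% = $5,942.44.
Line 2 (0307.45.63, Naron, 2,803 kg, $332,688.07):
Base rate for 0307.45.63 is 17.5% + $0.76/kg.
Origin Naron qualifies under the Galara–Naron agreement and 0307.45.63 is covered: preferential rate 9% applies instead.
Duty = $332,688.07 × 9% = $29,941.93.
Line 3 (3661.64.79, Naron, 1,291 units, $95,069.24):
Base rate for 3661.64.79 is $1.59/unit.
Origin Naron qualifies under the Galara–Naron agreement and 3661.64.79 is covered: preferential rate Free applies instead.
The additional-duty order on 3661.64.79 targets Vinland, not Naron; it does not apply.
Duty = $95,069.24 × 0% = $0.00.
Total = $5,942.44 + $29,941.93 + $0.00 = $35,884.37.

$35,884.37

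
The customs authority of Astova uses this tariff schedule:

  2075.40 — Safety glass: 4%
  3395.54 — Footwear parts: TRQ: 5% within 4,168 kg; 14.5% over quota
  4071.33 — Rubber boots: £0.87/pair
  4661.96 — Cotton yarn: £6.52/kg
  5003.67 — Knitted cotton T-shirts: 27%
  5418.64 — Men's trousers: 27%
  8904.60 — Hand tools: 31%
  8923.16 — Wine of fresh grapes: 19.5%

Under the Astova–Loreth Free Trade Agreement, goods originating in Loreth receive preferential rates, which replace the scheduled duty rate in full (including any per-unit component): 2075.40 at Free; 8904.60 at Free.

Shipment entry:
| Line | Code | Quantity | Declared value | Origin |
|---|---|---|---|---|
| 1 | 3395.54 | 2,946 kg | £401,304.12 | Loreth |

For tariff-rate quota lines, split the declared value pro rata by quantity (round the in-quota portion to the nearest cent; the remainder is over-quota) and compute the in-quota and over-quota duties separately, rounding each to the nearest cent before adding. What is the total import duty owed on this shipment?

£20,065.21

Line 1 (3395.54, Loreth, 2,946 kg, £401,304.12):
Code 3395.54 is under a tariff-rate quota (threshold 4,168 kg). Quantity 2,946 kg is within the quota, so the in-quota rate 5% applies to the full value.
Duty = £401,304.12 × 5% = £20,065.21.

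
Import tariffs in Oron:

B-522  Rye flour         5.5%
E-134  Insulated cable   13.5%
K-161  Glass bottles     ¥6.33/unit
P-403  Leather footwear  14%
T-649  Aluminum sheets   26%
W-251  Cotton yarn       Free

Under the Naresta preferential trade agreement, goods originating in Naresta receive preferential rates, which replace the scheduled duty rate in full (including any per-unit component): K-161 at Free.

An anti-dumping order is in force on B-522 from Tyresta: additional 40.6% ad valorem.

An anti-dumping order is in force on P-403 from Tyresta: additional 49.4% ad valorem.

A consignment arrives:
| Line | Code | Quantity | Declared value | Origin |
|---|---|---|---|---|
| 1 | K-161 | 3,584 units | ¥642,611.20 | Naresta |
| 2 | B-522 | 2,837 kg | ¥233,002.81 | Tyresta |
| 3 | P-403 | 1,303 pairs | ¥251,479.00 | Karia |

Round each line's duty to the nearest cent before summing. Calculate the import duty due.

¥142,621.36

Line 1 (K-161, Naresta, 3,584 units, ¥642,611.20):
Base rate for K-161 is ¥6.33/unit.
Origin Naresta qualifies under the Oron–Naresta agreement and K-161 is covered: preferential rate Free applies instead.
Duty = ¥642,611.20 × 0% = ¥0.00.
Line 2 (B-522, Tyresta, 2,837 kg, ¥233,002.81):
Base rate for B-522 is 5.5%.
Additional duty on B-522 from Tyresta: +40.6%. Applied ad valorem rate: 5.5% + 40.6% = 46.1%.
Duty = ¥233,002.81 × 46.1% = ¥107,414.30.
Line 3 (P-403, Karia, 1,303 pairs, ¥251,479.00):
Base rate for P-403 is 14%.
The additional-duty order on P-403 targets Tyresta, not Karia; it does not apply.
Duty = ¥251,479.00 × 14% = ¥35,207.06.
Total = ¥0.00 + ¥107,414.30 + ¥35,207.06 = ¥142,621.36.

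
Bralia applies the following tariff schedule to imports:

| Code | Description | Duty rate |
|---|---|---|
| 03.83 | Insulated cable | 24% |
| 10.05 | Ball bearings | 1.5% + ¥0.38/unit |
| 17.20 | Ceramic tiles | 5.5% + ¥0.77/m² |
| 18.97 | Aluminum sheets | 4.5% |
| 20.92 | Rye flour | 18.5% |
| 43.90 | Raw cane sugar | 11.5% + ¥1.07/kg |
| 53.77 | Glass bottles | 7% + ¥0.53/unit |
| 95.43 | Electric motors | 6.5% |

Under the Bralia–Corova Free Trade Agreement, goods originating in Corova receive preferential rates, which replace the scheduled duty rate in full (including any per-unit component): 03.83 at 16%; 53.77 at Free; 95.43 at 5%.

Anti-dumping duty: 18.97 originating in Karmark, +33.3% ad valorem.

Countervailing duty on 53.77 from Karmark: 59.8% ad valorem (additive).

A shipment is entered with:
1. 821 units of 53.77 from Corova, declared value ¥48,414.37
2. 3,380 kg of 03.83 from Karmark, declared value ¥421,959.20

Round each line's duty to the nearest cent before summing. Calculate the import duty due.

¥101,270.21

Line 1 (53.77, Corova, 821 units, ¥48,414.37):
Base rate for 53.77 is 7% + ¥0.53/unit.
Origin Corova qualifies under the Bralia–Corova agreement and 53.77 is covered: preferential rate Free applies instead.
The additional-duty order on 53.77 targets Karmark, not Corova; it does not apply.
Duty = ¥48,414.37 × 0% = ¥0.00.
Line 2 (03.83, Karmark, 3,380 kg, ¥421,959.20):
Base rate for 03.83 is 24%.
03.83 has an FTA preferential rate, but origin Karmark is not Corova; base rate stands.
Duty = ¥421,959.20 × 24% = ¥101,270.21.
Total = ¥0.00 + ¥101,270.21 = ¥101,270.21.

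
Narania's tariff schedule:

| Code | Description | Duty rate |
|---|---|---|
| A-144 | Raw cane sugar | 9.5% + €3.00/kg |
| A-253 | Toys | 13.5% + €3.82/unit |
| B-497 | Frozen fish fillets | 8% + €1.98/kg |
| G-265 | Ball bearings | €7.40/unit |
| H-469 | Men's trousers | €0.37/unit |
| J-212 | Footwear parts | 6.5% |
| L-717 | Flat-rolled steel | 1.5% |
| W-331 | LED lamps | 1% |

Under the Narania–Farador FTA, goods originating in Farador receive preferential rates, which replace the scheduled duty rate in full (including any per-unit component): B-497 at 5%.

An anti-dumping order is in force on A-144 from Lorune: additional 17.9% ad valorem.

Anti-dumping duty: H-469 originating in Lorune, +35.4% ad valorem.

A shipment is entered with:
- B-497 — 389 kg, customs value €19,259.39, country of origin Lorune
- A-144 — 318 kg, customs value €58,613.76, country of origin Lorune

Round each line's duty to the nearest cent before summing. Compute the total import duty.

Line 1 (B-497, Lorune, 389 kg, €19,259.39):
Base rate for B-497 is 8% + €1.98/kg.
B-497 has an FTA preferential rate, but origin Lorune is not Farador; base rate stands.
Duty = €19,259.39 × 8% + 389 × €1.98 = €2,310.97.
Line 2 (A-144, Lorune, 318 kg, €58,613.76):
Base rate for A-144 is 9.5% + €3.00/kg.
Additional duty on A-144 from Lorune: +17.9%. Applied ad valorem rate: 9.5% + 17.9% = 27.4%.
Duty = €58,613.76 × 27.4% + 318 × €3.00 = €17,014.17.
Total = €2,310.97 + €17,014.17 = €19,325.14.

€19,325.14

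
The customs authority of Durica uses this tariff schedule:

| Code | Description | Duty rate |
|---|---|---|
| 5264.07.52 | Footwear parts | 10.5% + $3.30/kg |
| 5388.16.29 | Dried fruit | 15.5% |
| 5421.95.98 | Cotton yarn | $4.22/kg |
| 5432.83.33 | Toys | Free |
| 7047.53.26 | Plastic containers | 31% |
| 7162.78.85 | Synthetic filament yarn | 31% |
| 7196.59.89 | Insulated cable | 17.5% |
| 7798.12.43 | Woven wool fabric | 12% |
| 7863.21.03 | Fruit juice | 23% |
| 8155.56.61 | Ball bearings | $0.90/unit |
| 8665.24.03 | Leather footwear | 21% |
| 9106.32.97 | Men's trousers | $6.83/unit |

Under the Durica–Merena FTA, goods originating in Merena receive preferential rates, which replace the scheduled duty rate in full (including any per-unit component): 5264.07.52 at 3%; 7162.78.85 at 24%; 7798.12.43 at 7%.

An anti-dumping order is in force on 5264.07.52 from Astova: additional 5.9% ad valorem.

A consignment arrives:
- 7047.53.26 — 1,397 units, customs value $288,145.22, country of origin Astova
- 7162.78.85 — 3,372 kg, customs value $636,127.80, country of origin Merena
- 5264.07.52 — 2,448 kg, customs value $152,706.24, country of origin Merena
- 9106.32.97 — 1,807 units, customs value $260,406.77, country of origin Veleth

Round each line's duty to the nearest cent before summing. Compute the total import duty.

Line 1 (7047.53.26, Astova, 1,397 units, $288,145.22):
Base rate for 7047.53.26 is 31%.
Duty = $288,145.22 × 31% = $89,325.02.
Line 2 (7162.78.85, Merena, 3,372 kg, $636,127.80):
Base rate for 7162.78.85 is 31%.
Origin Merena qualifies under the Durica–Merena agreement and 7162.78.85 is covered: preferential rate 24% applies instead.
Duty = $636,127.80 × 24% = $152,670.67.
Line 3 (5264.07.52, Merena, 2,448 kg, $152,706.24):
Base rate for 5264.07.52 is 10.5% + $3.30/kg.
Origin Merena qualifies under the Durica–Merena agreement and 5264.07.52 is covered: preferential rate 3% applies instead.
The additional-duty order on 5264.07.52 targets Astova, not Merena; it does not apply.
Duty = $152,706.24 × 3% = $4,581.19.
Line 4 (9106.32.97, Veleth, 1,807 units, $260,406.77):
Base rate for 9106.32.97 is $6.83/unit.
Duty = 1,807 × $6.83 = $12,341.81.
Total = $89,325.02 + $152,670.67 + $4,581.19 + $12,341.81 = $258,918.69.

$258,918.69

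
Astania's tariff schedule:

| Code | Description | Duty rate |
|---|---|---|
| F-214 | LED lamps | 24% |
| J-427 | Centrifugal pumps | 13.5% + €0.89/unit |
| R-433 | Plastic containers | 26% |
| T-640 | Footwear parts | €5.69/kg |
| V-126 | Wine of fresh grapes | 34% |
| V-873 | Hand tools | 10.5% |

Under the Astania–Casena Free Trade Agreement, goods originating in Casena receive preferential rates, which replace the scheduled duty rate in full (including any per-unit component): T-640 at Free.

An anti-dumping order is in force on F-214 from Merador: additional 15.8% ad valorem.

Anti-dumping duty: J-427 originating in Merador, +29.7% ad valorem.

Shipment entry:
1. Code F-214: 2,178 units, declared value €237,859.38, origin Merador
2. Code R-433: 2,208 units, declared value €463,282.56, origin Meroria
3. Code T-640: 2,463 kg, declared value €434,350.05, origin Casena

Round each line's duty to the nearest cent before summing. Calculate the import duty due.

€215,121.50

Line 1 (F-214, Merador, 2,178 units, €237,859.38):
Base rate for F-214 is 24%.
Additional duty on F-214 from Merador: +15.8%. Applied ad valorem rate: 24% + 15.8% = 39.8%.
Duty = €237,859.38 × 39.8% = €94,668.03.
Line 2 (R-433, Meroria, 2,208 units, €463,282.56):
Base rate for R-433 is 26%.
Duty = €463,282.56 × 26% = €120,453.47.
Line 3 (T-640, Casena, 2,463 kg, €434,350.05):
Base rate for T-640 is €5.69/kg.
Origin Casena qualifies under the Astania–Casena agreement and T-640 is covered: preferential rate Free applies instead.
Duty = €434,350.05 × 0% = €0.00.
Total = €94,668.03 + €120,453.47 + €0.00 = €215,121.50.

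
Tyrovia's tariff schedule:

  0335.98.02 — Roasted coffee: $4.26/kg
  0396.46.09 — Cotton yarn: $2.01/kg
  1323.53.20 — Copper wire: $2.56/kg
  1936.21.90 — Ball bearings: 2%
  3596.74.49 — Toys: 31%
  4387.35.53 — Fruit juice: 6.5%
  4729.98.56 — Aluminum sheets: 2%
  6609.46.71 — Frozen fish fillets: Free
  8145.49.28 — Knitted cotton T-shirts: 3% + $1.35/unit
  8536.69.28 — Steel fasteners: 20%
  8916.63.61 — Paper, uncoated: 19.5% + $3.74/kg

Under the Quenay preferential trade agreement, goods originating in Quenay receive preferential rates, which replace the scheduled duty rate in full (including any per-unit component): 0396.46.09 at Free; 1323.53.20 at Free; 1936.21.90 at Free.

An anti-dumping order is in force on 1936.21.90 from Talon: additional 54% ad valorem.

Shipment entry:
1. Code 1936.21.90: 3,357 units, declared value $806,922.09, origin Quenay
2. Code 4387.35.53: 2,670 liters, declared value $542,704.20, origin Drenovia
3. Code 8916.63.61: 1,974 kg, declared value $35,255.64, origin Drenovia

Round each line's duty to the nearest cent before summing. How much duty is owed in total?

Line 1 (1936.21.90, Quenay, 3,357 units, $806,922.09):
Base rate for 1936.21.90 is 2%.
Origin Quenay qualifies under the Tyrovia–Quenay agreement and 1936.21.90 is covered: preferential rate Free applies instead.
The additional-duty order on 1936.21.90 targets Talon, not Quenay; it does not apply.
Duty = $806,922.09 × 0% = $0.00.
Line 2 (4387.35.53, Drenovia, 2,670 liters, $542,704.20):
Base rate for 4387.35.53 is 6.5%.
Duty = $542,704.20 × 6.5% = $35,275.77.
Line 3 (8916.63.61, Drenovia, 1,974 kg, $35,255.64):
Base rate for 8916.63.61 is 19.5% + $3.74/kg.
Duty = $35,255.64 × 19.5% + 1,974 × $3.74 = $14,257.61.
Total = $0.00 + $35,275.77 + $14,257.61 = $49,533.38.

$49,533.38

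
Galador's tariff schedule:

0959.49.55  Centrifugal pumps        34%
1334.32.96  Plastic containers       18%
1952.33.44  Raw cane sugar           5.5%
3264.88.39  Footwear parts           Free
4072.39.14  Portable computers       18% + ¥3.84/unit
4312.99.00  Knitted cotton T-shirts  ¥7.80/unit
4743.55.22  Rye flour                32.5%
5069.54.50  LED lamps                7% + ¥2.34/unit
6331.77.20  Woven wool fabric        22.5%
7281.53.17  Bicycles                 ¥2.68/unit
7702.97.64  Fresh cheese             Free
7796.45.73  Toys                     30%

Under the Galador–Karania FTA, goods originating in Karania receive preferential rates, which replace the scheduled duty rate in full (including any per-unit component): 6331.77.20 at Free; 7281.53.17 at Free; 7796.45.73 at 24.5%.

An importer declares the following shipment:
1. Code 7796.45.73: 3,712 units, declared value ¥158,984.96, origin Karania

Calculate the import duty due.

Line 1 (7796.45.73, Karania, 3,712 units, ¥158,984.96):
Base rate for 7796.45.73 is 30%.
Origin Karania qualifies under the Galador–Karania agreement and 7796.45.73 is covered: preferential rate 24.5% applies instead.
Duty = ¥158,984.96 × 24.5% = ¥38,951.32.

¥38,951.32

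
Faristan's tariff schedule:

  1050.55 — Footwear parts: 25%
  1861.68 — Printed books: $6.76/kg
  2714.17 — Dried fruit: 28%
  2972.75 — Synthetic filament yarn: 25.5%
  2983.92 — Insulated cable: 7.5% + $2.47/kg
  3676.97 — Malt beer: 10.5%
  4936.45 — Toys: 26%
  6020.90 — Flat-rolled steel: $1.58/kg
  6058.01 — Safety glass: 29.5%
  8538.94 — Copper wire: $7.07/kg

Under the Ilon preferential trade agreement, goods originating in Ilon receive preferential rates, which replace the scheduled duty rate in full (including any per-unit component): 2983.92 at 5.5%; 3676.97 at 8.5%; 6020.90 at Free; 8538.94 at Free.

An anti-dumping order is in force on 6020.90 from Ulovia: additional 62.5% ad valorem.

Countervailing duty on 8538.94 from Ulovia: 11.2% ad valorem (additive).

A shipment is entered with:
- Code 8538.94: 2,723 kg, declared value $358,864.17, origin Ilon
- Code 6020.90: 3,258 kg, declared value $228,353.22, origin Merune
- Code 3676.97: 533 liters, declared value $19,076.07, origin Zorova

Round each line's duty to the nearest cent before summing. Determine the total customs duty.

$7,150.63

Line 1 (8538.94, Ilon, 2,723 kg, $358,864.17):
Base rate for 8538.94 is $7.07/kg.
Origin Ilon qualifies under the Faristan–Ilon agreement and 8538.94 is covered: preferential rate Free applies instead.
The additional-duty order on 8538.94 targets Ulovia, not Ilon; it does not apply.
Duty = $358,864.17 × 0% = $0.00.
Line 2 (6020.90, Merune, 3,258 kg, $228,353.22):
Base rate for 6020.90 is $1.58/kg.
6020.90 has an FTA preferential rate, but origin Merune is not Ilon; base rate stands.
The additional-duty order on 6020.90 targets Ulovia, not Merune; it does not apply.
Duty = 3,258 × $1.58 = $5,147.64.
Line 3 (3676.97, Zorova, 533 liters, $19,076.07):
Base rate for 3676.97 is 10.5%.
3676.97 has an FTA preferential rate, but origin Zorova is not Ilon; base rate stands.
Duty = $19,076.07 × 10.5% = $2,002.99.
Total = $0.00 + $5,147.64 + $2,002.99 = $7,150.63.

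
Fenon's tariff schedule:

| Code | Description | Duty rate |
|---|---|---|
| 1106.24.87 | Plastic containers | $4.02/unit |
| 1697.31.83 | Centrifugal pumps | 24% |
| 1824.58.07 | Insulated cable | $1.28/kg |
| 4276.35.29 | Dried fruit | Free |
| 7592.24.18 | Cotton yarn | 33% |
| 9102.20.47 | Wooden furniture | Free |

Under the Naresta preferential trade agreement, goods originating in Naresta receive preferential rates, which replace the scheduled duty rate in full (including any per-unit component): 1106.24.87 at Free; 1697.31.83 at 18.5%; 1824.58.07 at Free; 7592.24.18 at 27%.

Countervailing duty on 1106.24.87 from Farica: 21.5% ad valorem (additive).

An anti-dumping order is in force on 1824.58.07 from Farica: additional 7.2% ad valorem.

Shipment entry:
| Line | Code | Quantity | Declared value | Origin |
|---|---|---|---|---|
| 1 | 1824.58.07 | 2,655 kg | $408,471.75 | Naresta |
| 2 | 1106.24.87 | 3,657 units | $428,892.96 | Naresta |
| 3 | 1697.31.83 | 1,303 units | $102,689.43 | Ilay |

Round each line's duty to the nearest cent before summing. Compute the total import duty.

$24,645.46

Line 1 (1824.58.07, Naresta, 2,655 kg, $408,471.75):
Base rate for 1824.58.07 is $1.28/kg.
Origin Naresta qualifies under the Fenon–Naresta agreement and 1824.58.07 is covered: preferential rate Free applies instead.
The additional-duty order on 1824.58.07 targets Farica, not Naresta; it does not apply.
Duty = $408,471.75 × 0% = $0.00.
Line 2 (1106.24.87, Naresta, 3,657 units, $428,892.96):
Base rate for 1106.24.87 is $4.02/unit.
Origin Naresta qualifies under the Fenon–Naresta agreement and 1106.24.87 is covered: preferential rate Free applies instead.
The additional-duty order on 1106.24.87 targets Farica, not Naresta; it does not apply.
Duty = $428,892.96 × 0% = $0.00.
Line 3 (1697.31.83, Ilay, 1,303 units, $102,689.43):
Base rate for 1697.31.83 is 24%.
1697.31.83 has an FTA preferential rate, but origin Ilay is not Naresta; base rate stands.
Duty = $102,689.43 × 24% = $24,645.46.
Total = $0.00 + $0.00 + $24,645.46 = $24,645.46.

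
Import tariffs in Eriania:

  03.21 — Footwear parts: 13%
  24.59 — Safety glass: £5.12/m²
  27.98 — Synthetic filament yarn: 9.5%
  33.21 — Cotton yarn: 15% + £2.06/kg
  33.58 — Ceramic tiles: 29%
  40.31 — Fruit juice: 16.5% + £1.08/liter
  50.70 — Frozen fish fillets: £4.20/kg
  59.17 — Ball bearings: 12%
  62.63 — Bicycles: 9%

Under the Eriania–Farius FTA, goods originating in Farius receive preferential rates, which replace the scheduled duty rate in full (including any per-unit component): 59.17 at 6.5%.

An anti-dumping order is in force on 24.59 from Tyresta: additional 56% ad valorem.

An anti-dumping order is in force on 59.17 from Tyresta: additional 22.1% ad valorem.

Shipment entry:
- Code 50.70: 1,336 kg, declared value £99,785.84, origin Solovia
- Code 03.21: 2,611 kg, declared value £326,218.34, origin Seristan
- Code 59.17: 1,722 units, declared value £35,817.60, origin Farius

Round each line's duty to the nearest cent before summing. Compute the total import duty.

£50,347.72

Line 1 (50.70, Solovia, 1,336 kg, £99,785.84):
Base rate for 50.70 is £4.20/kg.
Duty = 1,336 × £4.20 = £5,611.20.
Line 2 (03.21, Seristan, 2,611 kg, £326,218.34):
Base rate for 03.21 is 13%.
Duty = £326,218.34 × 13% = £42,408.38.
Line 3 (59.17, Farius, 1,722 units, £35,817.60):
Base rate for 59.17 is 12%.
Origin Farius qualifies under the Eriania–Farius agreement and 59.17 is covered: preferential rate 6.5% applies instead.
The additional-duty order on 59.17 targets Tyresta, not Farius; it does not apply.
Duty = £35,817.60 × 6.5% = £2,328.14.
Total = £5,611.20 + £42,408.38 + £2,328.14 = £50,347.72.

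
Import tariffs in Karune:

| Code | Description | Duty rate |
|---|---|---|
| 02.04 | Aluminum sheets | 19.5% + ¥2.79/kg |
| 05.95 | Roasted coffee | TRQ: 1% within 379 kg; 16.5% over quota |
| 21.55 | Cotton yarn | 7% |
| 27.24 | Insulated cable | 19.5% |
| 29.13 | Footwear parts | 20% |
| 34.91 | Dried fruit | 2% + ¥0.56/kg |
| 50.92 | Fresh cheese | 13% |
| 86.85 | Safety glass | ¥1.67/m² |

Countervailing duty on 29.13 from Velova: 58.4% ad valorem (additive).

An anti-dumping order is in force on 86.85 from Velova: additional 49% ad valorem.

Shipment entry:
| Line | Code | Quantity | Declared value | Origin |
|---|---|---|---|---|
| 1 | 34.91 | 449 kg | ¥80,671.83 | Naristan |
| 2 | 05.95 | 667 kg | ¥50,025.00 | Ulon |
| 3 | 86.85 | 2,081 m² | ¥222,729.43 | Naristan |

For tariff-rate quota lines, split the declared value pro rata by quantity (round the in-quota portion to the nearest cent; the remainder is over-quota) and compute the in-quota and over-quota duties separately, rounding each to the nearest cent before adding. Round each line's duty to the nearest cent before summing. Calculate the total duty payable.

¥9,188.40

Line 1 (34.91, Naristan, 449 kg, ¥80,671.83):
Base rate for 34.91 is 2% + ¥0.56/kg.
Duty = ¥80,671.83 × 2% + 449 × ¥0.56 = ¥1,864.88.
Line 2 (05.95, Ulon, 667 kg, ¥50,025.00):
Code 05.95 is under a tariff-rate quota (threshold 379 kg). In-quota: 379 kg at 1%; over-quota: 288 kg at 16.5%.
Pro-rata value split: in-quota = ¥50,025.00 × 379/667 = ¥28,425.00; over-quota = ¥50,025.00 − ¥28,425.00 = ¥21,600.00.
In-quota duty = ¥28,425.00 × 1% = ¥284.25. Over-quota duty = ¥21,600.00 × 16.5% = ¥3,564.00.
Line duty = ¥284.25 + ¥3,564.00 = ¥3,848.25.
Line 3 (86.85, Naristan, 2,081 m², ¥222,729.43):
Base rate for 86.85 is ¥1.67/m².
The additional-duty order on 86.85 targets Velova, not Naristan; it does not apply.
Duty = 2,081 × ¥1.67 = ¥3,475.27.
Total = ¥1,864.88 + ¥3,848.25 + ¥3,475.27 = ¥9,188.40.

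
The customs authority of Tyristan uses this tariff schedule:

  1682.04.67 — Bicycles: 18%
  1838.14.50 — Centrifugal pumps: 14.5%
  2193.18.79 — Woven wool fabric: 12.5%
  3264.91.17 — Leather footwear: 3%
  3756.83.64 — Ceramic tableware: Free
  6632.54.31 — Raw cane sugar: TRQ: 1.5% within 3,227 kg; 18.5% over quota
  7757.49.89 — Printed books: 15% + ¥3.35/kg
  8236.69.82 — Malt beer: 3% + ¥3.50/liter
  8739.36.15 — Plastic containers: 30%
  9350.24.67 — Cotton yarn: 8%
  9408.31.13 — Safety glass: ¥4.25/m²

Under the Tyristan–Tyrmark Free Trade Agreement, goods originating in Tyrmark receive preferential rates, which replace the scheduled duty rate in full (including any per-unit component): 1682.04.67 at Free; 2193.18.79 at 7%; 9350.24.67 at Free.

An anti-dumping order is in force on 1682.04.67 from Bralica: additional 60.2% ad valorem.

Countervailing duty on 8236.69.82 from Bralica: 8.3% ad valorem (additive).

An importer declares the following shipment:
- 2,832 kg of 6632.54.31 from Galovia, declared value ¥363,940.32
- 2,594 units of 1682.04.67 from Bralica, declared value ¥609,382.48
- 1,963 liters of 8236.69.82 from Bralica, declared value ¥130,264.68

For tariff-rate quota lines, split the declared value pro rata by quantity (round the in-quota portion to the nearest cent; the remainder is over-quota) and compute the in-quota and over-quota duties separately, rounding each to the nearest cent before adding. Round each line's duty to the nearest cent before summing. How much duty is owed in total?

Line 1 (6632.54.31, Galovia, 2,832 kg, ¥363,940.32):
Code 6632.54.31 is under a tariff-rate quota (threshold 3,227 kg). Quantity 2,832 kg is within the quota, so the in-quota rate 1.5% applies to the full value.
Duty = ¥363,940.32 × 1.5% = ¥5,459.10.
Line 2 (1682.04.67, Bralica, 2,594 units, ¥609,382.48):
Base rate for 1682.04.67 is 18%.
1682.04.67 has an FTA preferential rate, but origin Bralica is not Tyrmark; base rate stands.
Additional duty on 1682.04.67 from Bralica: +60.2%. Applied ad valorem rate: 18% + 60.2% = 78.2%.
Duty = ¥609,382.48 × 78.2% = ¥476,537.10.
Line 3 (8236.69.82, Bralica, 1,963 liters, ¥130,264.68):
Base rate for 8236.69.82 is 3% + ¥3.50/liter.
Additional duty on 8236.69.82 from Bralica: +8.3%. Applied ad valorem rate: 3% + 8.3% = 11.3%.
Duty = ¥130,264.68 × 11.3% + 1,963 × ¥3.50 = ¥21,590.41.
Total = ¥5,459.10 + ¥476,537.10 + ¥21,590.41 = ¥503,586.61.

¥503,586.61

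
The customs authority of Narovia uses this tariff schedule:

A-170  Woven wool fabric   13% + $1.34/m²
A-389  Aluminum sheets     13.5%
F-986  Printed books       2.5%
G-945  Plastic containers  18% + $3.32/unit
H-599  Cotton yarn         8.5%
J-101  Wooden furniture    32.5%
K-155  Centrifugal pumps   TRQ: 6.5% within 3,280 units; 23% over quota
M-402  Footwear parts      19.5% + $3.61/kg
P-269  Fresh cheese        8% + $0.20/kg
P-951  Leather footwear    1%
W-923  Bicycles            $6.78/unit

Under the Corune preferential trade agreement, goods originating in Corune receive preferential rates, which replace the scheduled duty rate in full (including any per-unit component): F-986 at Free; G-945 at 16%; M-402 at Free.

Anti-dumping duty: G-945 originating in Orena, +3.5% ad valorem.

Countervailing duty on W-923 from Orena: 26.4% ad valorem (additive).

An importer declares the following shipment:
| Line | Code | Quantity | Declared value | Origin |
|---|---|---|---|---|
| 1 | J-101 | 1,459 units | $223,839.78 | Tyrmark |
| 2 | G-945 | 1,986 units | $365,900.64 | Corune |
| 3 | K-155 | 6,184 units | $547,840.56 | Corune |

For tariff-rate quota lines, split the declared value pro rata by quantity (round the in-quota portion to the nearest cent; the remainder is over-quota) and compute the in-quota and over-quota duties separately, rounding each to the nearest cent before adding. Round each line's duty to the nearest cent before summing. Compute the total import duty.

$209,350.45

Line 1 (J-101, Tyrmark, 1,459 units, $223,839.78):
Base rate for J-101 is 32.5%.
Duty = $223,839.78 × 32.5% = $72,747.93.
Line 2 (G-945, Corune, 1,986 units, $365,900.64):
Base rate for G-945 is 18% + $3.32/unit.
Origin Corune qualifies under the Narovia–Corune agreement and G-945 is covered: preferential rate 16% applies instead.
The additional-duty order on G-945 targets Orena, not Corune; it does not apply.
Duty = $365,900.64 × 16% = $58,544.10.
Line 3 (K-155, Corune, 6,184 units, $547,840.56):
Code K-155 is under a tariff-rate quota (threshold 3,280 units). In-quota: 3,280 units at 6.5%; over-quota: 2,904 units at 23%.
Pro-rata value split: in-quota = $547,840.56 × 3,280/6,184 = $290,575.20; over-quota = $547,840.56 − $290,575.20 = $257,265.36.
In-quota duty = $290,575.20 × 6.5% = $18,887.39. Over-quota duty = $257,265.36 × 23% = $59,171.03.
Line duty = $18,887.39 + $59,171.03 = $78,058.42.
Total = $72,747.93 + $58,544.10 + $78,058.42 = $209,350.45.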